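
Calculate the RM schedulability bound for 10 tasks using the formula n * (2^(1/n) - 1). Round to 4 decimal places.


Compute 2^(1/10) = 1.0717734625
Subtract 1: 1.0717734625 - 1 = 0.0717734625
Multiply by n: 10 * 0.0717734625 = 0.7177346250
Round to 4 dp: 0.7177

0.7177


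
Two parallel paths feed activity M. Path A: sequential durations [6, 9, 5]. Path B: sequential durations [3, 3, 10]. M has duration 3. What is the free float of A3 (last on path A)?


ES(A3) = sum of predecessors on chain A = 15
EF(A3) = ES + duration = 15 + 5 = 20
Successor of A3 is M. ES(M) = max(sum(A), sum(B)) = max(20, 16) = 20
Free float = ES(successor) - EF(current) = 20 - 20 = 0

0


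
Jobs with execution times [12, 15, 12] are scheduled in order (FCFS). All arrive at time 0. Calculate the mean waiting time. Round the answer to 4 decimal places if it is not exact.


FCFS order (as given): [12, 15, 12]
Waiting times:
  Job 1: wait = 0
  Job 2: wait = 12
  Job 3: wait = 27
Sum of waiting times = 39
Average waiting time = 39/3 = 13.0

13.0


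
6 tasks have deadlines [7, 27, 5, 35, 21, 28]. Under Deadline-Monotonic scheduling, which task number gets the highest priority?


Sort tasks by relative deadline (ascending):
  Task 3: deadline = 5
  Task 1: deadline = 7
  Task 5: deadline = 21
  Task 2: deadline = 27
  Task 6: deadline = 28
  Task 4: deadline = 35
Priority order (highest first): [3, 1, 5, 2, 6, 4]
Highest priority task = 3

3


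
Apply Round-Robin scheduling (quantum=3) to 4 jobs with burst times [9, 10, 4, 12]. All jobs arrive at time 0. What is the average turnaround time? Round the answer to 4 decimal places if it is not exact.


Time quantum = 3
Execution trace:
  J1 runs 3 units, time = 3
  J2 runs 3 units, time = 6
  J3 runs 3 units, time = 9
  J4 runs 3 units, time = 12
  J1 runs 3 units, time = 15
  J2 runs 3 units, time = 18
  J3 runs 1 units, time = 19
  J4 runs 3 units, time = 22
  J1 runs 3 units, time = 25
  J2 runs 3 units, time = 28
  J4 runs 3 units, time = 31
  J2 runs 1 units, time = 32
  J4 runs 3 units, time = 35
Finish times: [25, 32, 19, 35]
Average turnaround = 111/4 = 27.75

27.75


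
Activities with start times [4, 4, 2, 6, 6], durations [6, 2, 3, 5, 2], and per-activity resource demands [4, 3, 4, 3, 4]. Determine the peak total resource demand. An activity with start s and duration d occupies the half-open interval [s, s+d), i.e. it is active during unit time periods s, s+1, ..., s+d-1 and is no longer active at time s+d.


Each activity i is active on [start_i, start_i + duration_i).
Compute total resource usage per time slot:
  t=0: active resources = [], total = 0
  t=1: active resources = [], total = 0
  t=2: active resources = [4], total = 4
  t=3: active resources = [4], total = 4
  t=4: active resources = [4, 3, 4], total = 11
  t=5: active resources = [4, 3], total = 7
  t=6: active resources = [4, 3, 4], total = 11
  t=7: active resources = [4, 3, 4], total = 11
  t=8: active resources = [4, 3], total = 7
  t=9: active resources = [4, 3], total = 7
  t=10: active resources = [3], total = 3
Peak resource demand = 11

11


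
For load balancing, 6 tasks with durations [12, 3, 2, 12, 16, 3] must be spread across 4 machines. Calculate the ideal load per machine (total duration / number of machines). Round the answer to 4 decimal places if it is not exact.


Total processing time = 12 + 3 + 2 + 12 + 16 + 3 = 48
Number of machines = 4
Ideal balanced load = 48 / 4 = 12.0

12.0


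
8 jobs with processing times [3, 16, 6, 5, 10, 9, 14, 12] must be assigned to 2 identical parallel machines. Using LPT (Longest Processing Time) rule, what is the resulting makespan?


Sort jobs in decreasing order (LPT): [16, 14, 12, 10, 9, 6, 5, 3]
Assign each job to the least loaded machine:
  Machine 1: jobs [16, 10, 9, 3], load = 38
  Machine 2: jobs [14, 12, 6, 5], load = 37
Makespan = max load = 38

38


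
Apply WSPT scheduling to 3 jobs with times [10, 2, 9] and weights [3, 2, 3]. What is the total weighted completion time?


Compute p/w ratios and sort ascending (WSPT): [(2, 2), (9, 3), (10, 3)]
Compute weighted completion times:
  Job (p=2,w=2): C=2, w*C=2*2=4
  Job (p=9,w=3): C=11, w*C=3*11=33
  Job (p=10,w=3): C=21, w*C=3*21=63
Total weighted completion time = 100

100


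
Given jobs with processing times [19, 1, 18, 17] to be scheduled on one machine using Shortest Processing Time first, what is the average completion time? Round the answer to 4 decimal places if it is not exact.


Sort jobs by processing time (SPT order): [1, 17, 18, 19]
Compute completion times sequentially:
  Job 1: processing = 1, completes at 1
  Job 2: processing = 17, completes at 18
  Job 3: processing = 18, completes at 36
  Job 4: processing = 19, completes at 55
Sum of completion times = 110
Average completion time = 110/4 = 27.5

27.5


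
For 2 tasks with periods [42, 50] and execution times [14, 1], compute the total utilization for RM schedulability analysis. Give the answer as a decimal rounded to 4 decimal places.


Compute individual utilizations (exact fractions):
  Task 1: C/T = 14/42 = 1/3 (approx. 0.3333)
  Task 2: C/T = 1/50 (approx. 0.02)
Total utilization U = 1/3 + 1/50 = 53/150
Rounded to 4 decimal places: U = 0.3533
RM (Liu & Layland) bound for 2 tasks = 0.828427; compare with U = 53/150 (approx. 0.353333)
U <= bound, so schedulable by RM sufficient condition.

0.3533


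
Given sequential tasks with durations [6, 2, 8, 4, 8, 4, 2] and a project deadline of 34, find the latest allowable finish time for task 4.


LF(activity 4) = deadline - sum of successor durations
Successors: activities 5 through 7 with durations [8, 4, 2]
Sum of successor durations = 14
LF = 34 - 14 = 20

20


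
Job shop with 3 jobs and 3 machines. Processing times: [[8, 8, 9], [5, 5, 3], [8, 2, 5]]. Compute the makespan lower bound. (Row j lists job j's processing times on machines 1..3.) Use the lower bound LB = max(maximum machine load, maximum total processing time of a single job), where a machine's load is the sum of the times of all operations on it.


Machine loads:
  Machine 1: 8 + 5 + 8 = 21
  Machine 2: 8 + 5 + 2 = 15
  Machine 3: 9 + 3 + 5 = 17
Max machine load = 21
Job totals:
  Job 1: 25
  Job 2: 13
  Job 3: 15
Max job total = 25
Lower bound = max(21, 25) = 25

25


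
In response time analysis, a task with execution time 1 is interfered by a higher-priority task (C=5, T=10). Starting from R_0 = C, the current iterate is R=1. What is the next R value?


R_next = C + ceil(R_prev / T_hp) * C_hp
ceil(1 / 10) = ceil(0.1) = 1
Interference = 1 * 5 = 5
R_next = 1 + 5 = 6

6


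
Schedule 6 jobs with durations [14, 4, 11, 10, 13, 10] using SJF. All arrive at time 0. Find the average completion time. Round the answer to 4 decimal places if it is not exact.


SJF order (ascending): [4, 10, 10, 11, 13, 14]
Completion times:
  Job 1: burst=4, C=4
  Job 2: burst=10, C=14
  Job 3: burst=10, C=24
  Job 4: burst=11, C=35
  Job 5: burst=13, C=48
  Job 6: burst=14, C=62
Average completion = 187/6 = 31.1667

31.1667


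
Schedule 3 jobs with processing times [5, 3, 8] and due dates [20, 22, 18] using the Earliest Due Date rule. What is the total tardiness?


Sort by due date (EDD order): [(8, 18), (5, 20), (3, 22)]
Compute completion times and tardiness:
  Job 1: p=8, d=18, C=8, tardiness=max(0,8-18)=0
  Job 2: p=5, d=20, C=13, tardiness=max(0,13-20)=0
  Job 3: p=3, d=22, C=16, tardiness=max(0,16-22)=0
Total tardiness = 0

0


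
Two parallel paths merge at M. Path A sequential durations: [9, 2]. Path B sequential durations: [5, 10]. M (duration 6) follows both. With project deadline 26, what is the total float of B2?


Forward pass: ES(B2) = sum of predecessors on chain B = 5
EF = ES + duration = 5 + 10 = 15
Backward pass: LF(M) = deadline = 26; LS(M) = 26 - 6 = 20
LF(B2) = LS(M) - sum(successors on chain B) = 20 - 0 = 20
LS = LF - duration = 20 - 10 = 10
Total float = LS - ES = 10 - 5 = 5

5


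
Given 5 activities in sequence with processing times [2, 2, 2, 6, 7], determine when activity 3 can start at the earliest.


Activity 3 starts after activities 1 through 2 complete.
Predecessor durations: [2, 2]
ES = 2 + 2 = 4

4


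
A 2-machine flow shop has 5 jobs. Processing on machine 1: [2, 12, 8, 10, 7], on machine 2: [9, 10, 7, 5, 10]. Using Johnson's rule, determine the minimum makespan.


Apply Johnson's rule:
  Group 1 (a <= b): [(1, 2, 9), (5, 7, 10)]
  Group 2 (a > b): [(2, 12, 10), (3, 8, 7), (4, 10, 5)]
Optimal job order: [1, 5, 2, 3, 4]
Schedule:
  Job 1: M1 done at 2, M2 done at 11
  Job 5: M1 done at 9, M2 done at 21
  Job 2: M1 done at 21, M2 done at 31
  Job 3: M1 done at 29, M2 done at 38
  Job 4: M1 done at 39, M2 done at 44
Makespan = 44

44


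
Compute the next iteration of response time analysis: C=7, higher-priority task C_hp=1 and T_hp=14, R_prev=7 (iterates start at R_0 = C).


R_next = C + ceil(R_prev / T_hp) * C_hp
ceil(7 / 14) = ceil(0.5) = 1
Interference = 1 * 1 = 1
R_next = 7 + 1 = 8

8


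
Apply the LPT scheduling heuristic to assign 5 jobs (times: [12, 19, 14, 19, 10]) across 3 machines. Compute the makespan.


Sort jobs in decreasing order (LPT): [19, 19, 14, 12, 10]
Assign each job to the least loaded machine:
  Machine 1: jobs [19, 10], load = 29
  Machine 2: jobs [19], load = 19
  Machine 3: jobs [14, 12], load = 26
Makespan = max load = 29

29


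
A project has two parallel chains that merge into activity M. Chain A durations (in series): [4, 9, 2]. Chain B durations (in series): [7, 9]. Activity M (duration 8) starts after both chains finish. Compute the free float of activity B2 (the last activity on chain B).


ES(B2) = sum of predecessors on chain B = 7
EF(B2) = ES + duration = 7 + 9 = 16
Successor of B2 is M. ES(M) = max(sum(A), sum(B)) = max(15, 16) = 16
Free float = ES(successor) - EF(current) = 16 - 16 = 0

0


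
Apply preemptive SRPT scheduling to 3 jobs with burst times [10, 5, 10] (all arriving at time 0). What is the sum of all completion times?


Since all jobs arrive at t=0, SRPT equals SPT ordering.
SPT order: [5, 10, 10]
Completion times:
  Job 1: p=5, C=5
  Job 2: p=10, C=15
  Job 3: p=10, C=25
Total completion time = 5 + 15 + 25 = 45

45


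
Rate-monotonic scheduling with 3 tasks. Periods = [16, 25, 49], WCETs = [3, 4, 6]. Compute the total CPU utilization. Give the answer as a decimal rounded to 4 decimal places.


Compute individual utilizations (exact fractions):
  Task 1: C/T = 3/16 (approx. 0.1875)
  Task 2: C/T = 4/25 (approx. 0.16)
  Task 3: C/T = 6/49 (approx. 0.1224)
Total utilization U = 3/16 + 4/25 + 6/49 = 9211/19600
Rounded to 4 decimal places: U = 0.4699
RM (Liu & Layland) bound for 3 tasks = 0.779763; compare with U = 9211/19600 (approx. 0.469949)
U <= bound, so schedulable by RM sufficient condition.

0.4699


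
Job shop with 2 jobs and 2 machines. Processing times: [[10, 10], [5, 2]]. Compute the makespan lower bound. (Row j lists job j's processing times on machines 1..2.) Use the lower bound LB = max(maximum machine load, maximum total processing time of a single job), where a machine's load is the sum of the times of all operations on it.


Machine loads:
  Machine 1: 10 + 5 = 15
  Machine 2: 10 + 2 = 12
Max machine load = 15
Job totals:
  Job 1: 20
  Job 2: 7
Max job total = 20
Lower bound = max(15, 20) = 20

20


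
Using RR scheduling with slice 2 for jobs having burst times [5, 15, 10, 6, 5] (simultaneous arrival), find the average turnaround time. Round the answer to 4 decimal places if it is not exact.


Time quantum = 2
Execution trace:
  J1 runs 2 units, time = 2
  J2 runs 2 units, time = 4
  J3 runs 2 units, time = 6
  J4 runs 2 units, time = 8
  J5 runs 2 units, time = 10
  J1 runs 2 units, time = 12
  J2 runs 2 units, time = 14
  J3 runs 2 units, time = 16
  J4 runs 2 units, time = 18
  J5 runs 2 units, time = 20
  J1 runs 1 units, time = 21
  J2 runs 2 units, time = 23
  J3 runs 2 units, time = 25
  J4 runs 2 units, time = 27
  J5 runs 1 units, time = 28
  J2 runs 2 units, time = 30
  J3 runs 2 units, time = 32
  J2 runs 2 units, time = 34
  J3 runs 2 units, time = 36
  J2 runs 2 units, time = 38
  J2 runs 2 units, time = 40
  J2 runs 1 units, time = 41
Finish times: [21, 41, 36, 27, 28]
Average turnaround = 153/5 = 30.6

30.6


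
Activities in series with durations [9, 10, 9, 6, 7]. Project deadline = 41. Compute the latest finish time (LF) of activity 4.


LF(activity 4) = deadline - sum of successor durations
Successors: activities 5 through 5 with durations [7]
Sum of successor durations = 7
LF = 41 - 7 = 34

34


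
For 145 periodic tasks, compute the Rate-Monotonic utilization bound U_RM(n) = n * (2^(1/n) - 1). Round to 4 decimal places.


Compute 2^(1/145) = 1.0047917694
Subtract 1: 1.0047917694 - 1 = 0.0047917694
Multiply by n: 145 * 0.0047917694 = 0.6948065630
Round to 4 dp: 0.6948

0.6948


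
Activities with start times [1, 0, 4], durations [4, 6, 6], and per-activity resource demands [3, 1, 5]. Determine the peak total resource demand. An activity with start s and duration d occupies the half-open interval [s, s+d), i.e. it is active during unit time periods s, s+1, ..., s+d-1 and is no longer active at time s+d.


Each activity i is active on [start_i, start_i + duration_i).
Compute total resource usage per time slot:
  t=0: active resources = [1], total = 1
  t=1: active resources = [3, 1], total = 4
  t=2: active resources = [3, 1], total = 4
  t=3: active resources = [3, 1], total = 4
  t=4: active resources = [3, 1, 5], total = 9
  t=5: active resources = [1, 5], total = 6
  t=6: active resources = [5], total = 5
  t=7: active resources = [5], total = 5
  t=8: active resources = [5], total = 5
  t=9: active resources = [5], total = 5
Peak resource demand = 9

9


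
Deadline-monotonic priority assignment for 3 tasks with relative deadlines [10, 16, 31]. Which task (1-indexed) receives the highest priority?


Sort tasks by relative deadline (ascending):
  Task 1: deadline = 10
  Task 2: deadline = 16
  Task 3: deadline = 31
Priority order (highest first): [1, 2, 3]
Highest priority task = 1

1


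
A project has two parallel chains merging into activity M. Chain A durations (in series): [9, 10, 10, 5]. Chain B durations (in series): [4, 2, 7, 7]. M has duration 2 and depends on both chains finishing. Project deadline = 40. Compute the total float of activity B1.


Forward pass: ES(B1) = sum of predecessors on chain B = 0
EF = ES + duration = 0 + 4 = 4
Backward pass: LF(M) = deadline = 40; LS(M) = 40 - 2 = 38
LF(B1) = LS(M) - sum(successors on chain B) = 38 - 16 = 22
LS = LF - duration = 22 - 4 = 18
Total float = LS - ES = 18 - 0 = 18

18


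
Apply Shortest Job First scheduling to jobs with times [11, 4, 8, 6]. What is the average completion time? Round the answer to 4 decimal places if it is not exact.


SJF order (ascending): [4, 6, 8, 11]
Completion times:
  Job 1: burst=4, C=4
  Job 2: burst=6, C=10
  Job 3: burst=8, C=18
  Job 4: burst=11, C=29
Average completion = 61/4 = 15.25

15.25


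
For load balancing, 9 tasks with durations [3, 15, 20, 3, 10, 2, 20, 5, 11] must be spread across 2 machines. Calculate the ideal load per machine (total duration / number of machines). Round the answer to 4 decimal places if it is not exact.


Total processing time = 3 + 15 + 20 + 3 + 10 + 2 + 20 + 5 + 11 = 89
Number of machines = 2
Ideal balanced load = 89 / 2 = 44.5

44.5


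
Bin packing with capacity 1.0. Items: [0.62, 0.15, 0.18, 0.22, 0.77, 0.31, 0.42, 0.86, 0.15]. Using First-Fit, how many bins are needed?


Place items sequentially using First-Fit:
  Item 0.62 -> new Bin 1
  Item 0.15 -> Bin 1 (now 0.77)
  Item 0.18 -> Bin 1 (now 0.95)
  Item 0.22 -> new Bin 2
  Item 0.77 -> Bin 2 (now 0.99)
  Item 0.31 -> new Bin 3
  Item 0.42 -> Bin 3 (now 0.73)
  Item 0.86 -> new Bin 4
  Item 0.15 -> Bin 3 (now 0.88)
Total bins used = 4

4


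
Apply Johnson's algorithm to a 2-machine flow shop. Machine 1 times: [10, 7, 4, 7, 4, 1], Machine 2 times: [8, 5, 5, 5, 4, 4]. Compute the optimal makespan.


Apply Johnson's rule:
  Group 1 (a <= b): [(6, 1, 4), (3, 4, 5), (5, 4, 4)]
  Group 2 (a > b): [(1, 10, 8), (2, 7, 5), (4, 7, 5)]
Optimal job order: [6, 3, 5, 1, 2, 4]
Schedule:
  Job 6: M1 done at 1, M2 done at 5
  Job 3: M1 done at 5, M2 done at 10
  Job 5: M1 done at 9, M2 done at 14
  Job 1: M1 done at 19, M2 done at 27
  Job 2: M1 done at 26, M2 done at 32
  Job 4: M1 done at 33, M2 done at 38
Makespan = 38

38


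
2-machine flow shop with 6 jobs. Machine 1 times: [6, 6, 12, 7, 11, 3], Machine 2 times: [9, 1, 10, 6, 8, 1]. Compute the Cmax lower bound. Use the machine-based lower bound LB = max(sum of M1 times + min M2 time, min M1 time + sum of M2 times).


LB1 = sum(M1 times) + min(M2 times) = 45 + 1 = 46
LB2 = min(M1 times) + sum(M2 times) = 3 + 35 = 38
Lower bound = max(LB1, LB2) = max(46, 38) = 46

46


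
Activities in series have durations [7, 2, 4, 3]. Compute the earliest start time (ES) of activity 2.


Activity 2 starts after activities 1 through 1 complete.
Predecessor durations: [7]
ES = 7 = 7

7


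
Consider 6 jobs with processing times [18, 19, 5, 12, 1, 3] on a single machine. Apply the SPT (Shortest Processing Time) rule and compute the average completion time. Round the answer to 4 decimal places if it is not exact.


Sort jobs by processing time (SPT order): [1, 3, 5, 12, 18, 19]
Compute completion times sequentially:
  Job 1: processing = 1, completes at 1
  Job 2: processing = 3, completes at 4
  Job 3: processing = 5, completes at 9
  Job 4: processing = 12, completes at 21
  Job 5: processing = 18, completes at 39
  Job 6: processing = 19, completes at 58
Sum of completion times = 132
Average completion time = 132/6 = 22.0

22.0


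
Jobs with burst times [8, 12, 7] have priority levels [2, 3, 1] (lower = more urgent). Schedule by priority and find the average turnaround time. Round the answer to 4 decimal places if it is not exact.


Sort by priority (ascending = highest first):
Order: [(1, 7), (2, 8), (3, 12)]
Completion times:
  Priority 1, burst=7, C=7
  Priority 2, burst=8, C=15
  Priority 3, burst=12, C=27
Average turnaround = 49/3 = 16.3333

16.3333


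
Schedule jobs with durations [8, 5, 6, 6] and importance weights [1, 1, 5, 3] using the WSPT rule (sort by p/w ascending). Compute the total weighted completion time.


Compute p/w ratios and sort ascending (WSPT): [(6, 5), (6, 3), (5, 1), (8, 1)]
Compute weighted completion times:
  Job (p=6,w=5): C=6, w*C=5*6=30
  Job (p=6,w=3): C=12, w*C=3*12=36
  Job (p=5,w=1): C=17, w*C=1*17=17
  Job (p=8,w=1): C=25, w*C=1*25=25
Total weighted completion time = 108

108


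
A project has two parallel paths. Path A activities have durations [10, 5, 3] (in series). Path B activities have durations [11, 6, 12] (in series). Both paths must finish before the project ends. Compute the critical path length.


Path A total = 10 + 5 + 3 = 18
Path B total = 11 + 6 + 12 = 29
Critical path = longest path = max(18, 29) = 29

29


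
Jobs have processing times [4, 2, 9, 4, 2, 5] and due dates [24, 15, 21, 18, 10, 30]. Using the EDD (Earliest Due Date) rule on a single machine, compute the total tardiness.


Sort by due date (EDD order): [(2, 10), (2, 15), (4, 18), (9, 21), (4, 24), (5, 30)]
Compute completion times and tardiness:
  Job 1: p=2, d=10, C=2, tardiness=max(0,2-10)=0
  Job 2: p=2, d=15, C=4, tardiness=max(0,4-15)=0
  Job 3: p=4, d=18, C=8, tardiness=max(0,8-18)=0
  Job 4: p=9, d=21, C=17, tardiness=max(0,17-21)=0
  Job 5: p=4, d=24, C=21, tardiness=max(0,21-24)=0
  Job 6: p=5, d=30, C=26, tardiness=max(0,26-30)=0
Total tardiness = 0

0


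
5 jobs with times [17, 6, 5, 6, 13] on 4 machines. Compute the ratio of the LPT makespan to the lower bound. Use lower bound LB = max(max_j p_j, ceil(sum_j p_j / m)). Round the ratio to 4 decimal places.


LPT order: [17, 13, 6, 6, 5]
Machine loads after assignment: [17, 13, 11, 6]
LPT makespan = 17
Lower bound = max(max_job, ceil(total/4)) = max(17, 12) = 17
Ratio = 17 / 17 = 1.0

1.0


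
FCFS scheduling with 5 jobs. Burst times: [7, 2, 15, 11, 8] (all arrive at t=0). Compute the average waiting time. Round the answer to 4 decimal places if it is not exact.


FCFS order (as given): [7, 2, 15, 11, 8]
Waiting times:
  Job 1: wait = 0
  Job 2: wait = 7
  Job 3: wait = 9
  Job 4: wait = 24
  Job 5: wait = 35
Sum of waiting times = 75
Average waiting time = 75/5 = 15.0

15.0


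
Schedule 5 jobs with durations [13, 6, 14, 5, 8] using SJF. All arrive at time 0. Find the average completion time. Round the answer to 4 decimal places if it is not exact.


SJF order (ascending): [5, 6, 8, 13, 14]
Completion times:
  Job 1: burst=5, C=5
  Job 2: burst=6, C=11
  Job 3: burst=8, C=19
  Job 4: burst=13, C=32
  Job 5: burst=14, C=46
Average completion = 113/5 = 22.6

22.6


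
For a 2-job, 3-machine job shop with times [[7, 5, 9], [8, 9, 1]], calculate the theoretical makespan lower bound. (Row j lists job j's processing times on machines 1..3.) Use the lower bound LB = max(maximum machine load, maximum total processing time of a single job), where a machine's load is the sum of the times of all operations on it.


Machine loads:
  Machine 1: 7 + 8 = 15
  Machine 2: 5 + 9 = 14
  Machine 3: 9 + 1 = 10
Max machine load = 15
Job totals:
  Job 1: 21
  Job 2: 18
Max job total = 21
Lower bound = max(15, 21) = 21

21


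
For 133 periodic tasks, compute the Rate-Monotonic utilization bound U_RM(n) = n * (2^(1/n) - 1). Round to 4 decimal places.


Compute 2^(1/133) = 1.0052252371
Subtract 1: 1.0052252371 - 1 = 0.0052252371
Multiply by n: 133 * 0.0052252371 = 0.6949565343
Round to 4 dp: 0.6950

0.6950


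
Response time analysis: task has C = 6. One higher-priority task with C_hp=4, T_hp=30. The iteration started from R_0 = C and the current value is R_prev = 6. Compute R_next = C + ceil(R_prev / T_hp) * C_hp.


R_next = C + ceil(R_prev / T_hp) * C_hp
ceil(6 / 30) = ceil(0.2) = 1
Interference = 1 * 4 = 4
R_next = 6 + 4 = 10

10


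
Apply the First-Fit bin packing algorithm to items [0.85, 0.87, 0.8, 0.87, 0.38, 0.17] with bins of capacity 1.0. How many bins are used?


Place items sequentially using First-Fit:
  Item 0.85 -> new Bin 1
  Item 0.87 -> new Bin 2
  Item 0.8 -> new Bin 3
  Item 0.87 -> new Bin 4
  Item 0.38 -> new Bin 5
  Item 0.17 -> Bin 3 (now 0.97)
Total bins used = 5

5


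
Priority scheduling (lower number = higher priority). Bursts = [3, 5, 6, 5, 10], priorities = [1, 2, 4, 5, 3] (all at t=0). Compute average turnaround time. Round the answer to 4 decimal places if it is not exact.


Sort by priority (ascending = highest first):
Order: [(1, 3), (2, 5), (3, 10), (4, 6), (5, 5)]
Completion times:
  Priority 1, burst=3, C=3
  Priority 2, burst=5, C=8
  Priority 3, burst=10, C=18
  Priority 4, burst=6, C=24
  Priority 5, burst=5, C=29
Average turnaround = 82/5 = 16.4

16.4


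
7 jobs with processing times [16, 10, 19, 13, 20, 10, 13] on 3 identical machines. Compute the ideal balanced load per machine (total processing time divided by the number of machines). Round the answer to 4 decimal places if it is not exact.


Total processing time = 16 + 10 + 19 + 13 + 20 + 10 + 13 = 101
Number of machines = 3
Ideal balanced load = 101 / 3 = 33.6667

33.6667


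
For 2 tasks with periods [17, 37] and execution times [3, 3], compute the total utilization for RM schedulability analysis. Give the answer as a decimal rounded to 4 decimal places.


Compute individual utilizations (exact fractions):
  Task 1: C/T = 3/17 (approx. 0.1765)
  Task 2: C/T = 3/37 (approx. 0.0811)
Total utilization U = 3/17 + 3/37 = 162/629
Rounded to 4 decimal places: U = 0.2576
RM (Liu & Layland) bound for 2 tasks = 0.828427; compare with U = 162/629 (approx. 0.257552)
U <= bound, so schedulable by RM sufficient condition.

0.2576


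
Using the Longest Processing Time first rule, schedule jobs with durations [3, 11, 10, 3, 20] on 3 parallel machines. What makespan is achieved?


Sort jobs in decreasing order (LPT): [20, 11, 10, 3, 3]
Assign each job to the least loaded machine:
  Machine 1: jobs [20], load = 20
  Machine 2: jobs [11, 3], load = 14
  Machine 3: jobs [10, 3], load = 13
Makespan = max load = 20

20


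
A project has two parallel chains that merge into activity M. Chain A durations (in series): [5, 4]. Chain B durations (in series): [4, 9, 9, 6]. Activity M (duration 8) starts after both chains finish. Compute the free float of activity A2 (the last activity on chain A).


ES(A2) = sum of predecessors on chain A = 5
EF(A2) = ES + duration = 5 + 4 = 9
Successor of A2 is M. ES(M) = max(sum(A), sum(B)) = max(9, 28) = 28
Free float = ES(successor) - EF(current) = 28 - 9 = 19

19


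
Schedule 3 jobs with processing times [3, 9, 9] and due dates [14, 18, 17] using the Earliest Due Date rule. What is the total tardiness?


Sort by due date (EDD order): [(3, 14), (9, 17), (9, 18)]
Compute completion times and tardiness:
  Job 1: p=3, d=14, C=3, tardiness=max(0,3-14)=0
  Job 2: p=9, d=17, C=12, tardiness=max(0,12-17)=0
  Job 3: p=9, d=18, C=21, tardiness=max(0,21-18)=3
Total tardiness = 3

3


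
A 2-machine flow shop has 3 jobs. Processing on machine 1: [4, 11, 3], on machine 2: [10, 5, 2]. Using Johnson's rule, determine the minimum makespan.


Apply Johnson's rule:
  Group 1 (a <= b): [(1, 4, 10)]
  Group 2 (a > b): [(2, 11, 5), (3, 3, 2)]
Optimal job order: [1, 2, 3]
Schedule:
  Job 1: M1 done at 4, M2 done at 14
  Job 2: M1 done at 15, M2 done at 20
  Job 3: M1 done at 18, M2 done at 22
Makespan = 22

22


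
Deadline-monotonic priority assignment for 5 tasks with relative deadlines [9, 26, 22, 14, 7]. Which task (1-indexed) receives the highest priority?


Sort tasks by relative deadline (ascending):
  Task 5: deadline = 7
  Task 1: deadline = 9
  Task 4: deadline = 14
  Task 3: deadline = 22
  Task 2: deadline = 26
Priority order (highest first): [5, 1, 4, 3, 2]
Highest priority task = 5

5


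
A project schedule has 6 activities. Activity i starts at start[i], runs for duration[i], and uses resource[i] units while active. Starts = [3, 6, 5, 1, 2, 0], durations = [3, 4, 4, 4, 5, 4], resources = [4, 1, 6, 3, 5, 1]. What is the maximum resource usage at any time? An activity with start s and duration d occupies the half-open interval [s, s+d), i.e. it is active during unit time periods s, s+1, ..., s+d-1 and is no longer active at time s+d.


Each activity i is active on [start_i, start_i + duration_i).
Compute total resource usage per time slot:
  t=0: active resources = [1], total = 1
  t=1: active resources = [3, 1], total = 4
  t=2: active resources = [3, 5, 1], total = 9
  t=3: active resources = [4, 3, 5, 1], total = 13
  t=4: active resources = [4, 3, 5], total = 12
  t=5: active resources = [4, 6, 5], total = 15
  t=6: active resources = [1, 6, 5], total = 12
  t=7: active resources = [1, 6], total = 7
  t=8: active resources = [1, 6], total = 7
  t=9: active resources = [1], total = 1
Peak resource demand = 15

15


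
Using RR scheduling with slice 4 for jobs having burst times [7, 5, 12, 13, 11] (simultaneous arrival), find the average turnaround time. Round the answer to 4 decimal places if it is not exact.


Time quantum = 4
Execution trace:
  J1 runs 4 units, time = 4
  J2 runs 4 units, time = 8
  J3 runs 4 units, time = 12
  J4 runs 4 units, time = 16
  J5 runs 4 units, time = 20
  J1 runs 3 units, time = 23
  J2 runs 1 units, time = 24
  J3 runs 4 units, time = 28
  J4 runs 4 units, time = 32
  J5 runs 4 units, time = 36
  J3 runs 4 units, time = 40
  J4 runs 4 units, time = 44
  J5 runs 3 units, time = 47
  J4 runs 1 units, time = 48
Finish times: [23, 24, 40, 48, 47]
Average turnaround = 182/5 = 36.4

36.4


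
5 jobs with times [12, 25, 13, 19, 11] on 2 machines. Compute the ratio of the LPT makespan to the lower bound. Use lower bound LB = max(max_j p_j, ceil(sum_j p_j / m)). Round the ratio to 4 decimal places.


LPT order: [25, 19, 13, 12, 11]
Machine loads after assignment: [37, 43]
LPT makespan = 43
Lower bound = max(max_job, ceil(total/2)) = max(25, 40) = 40
Ratio = 43 / 40 = 1.075

1.075


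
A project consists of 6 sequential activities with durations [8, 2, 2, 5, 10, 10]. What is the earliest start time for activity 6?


Activity 6 starts after activities 1 through 5 complete.
Predecessor durations: [8, 2, 2, 5, 10]
ES = 8 + 2 + 2 + 5 + 10 = 27

27


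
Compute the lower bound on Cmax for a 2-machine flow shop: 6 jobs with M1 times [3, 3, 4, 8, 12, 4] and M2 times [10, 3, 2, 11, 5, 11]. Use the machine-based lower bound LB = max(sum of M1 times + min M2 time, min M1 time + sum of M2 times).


LB1 = sum(M1 times) + min(M2 times) = 34 + 2 = 36
LB2 = min(M1 times) + sum(M2 times) = 3 + 42 = 45
Lower bound = max(LB1, LB2) = max(36, 45) = 45

45


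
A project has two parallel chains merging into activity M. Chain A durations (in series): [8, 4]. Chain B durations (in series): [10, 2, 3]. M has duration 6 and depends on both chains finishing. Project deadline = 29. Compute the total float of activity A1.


Forward pass: ES(A1) = sum of predecessors on chain A = 0
EF = ES + duration = 0 + 8 = 8
Backward pass: LF(M) = deadline = 29; LS(M) = 29 - 6 = 23
LF(A1) = LS(M) - sum(successors on chain A) = 23 - 4 = 19
LS = LF - duration = 19 - 8 = 11
Total float = LS - ES = 11 - 0 = 11

11


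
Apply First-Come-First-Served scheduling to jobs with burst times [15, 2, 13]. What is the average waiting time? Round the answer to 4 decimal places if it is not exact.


FCFS order (as given): [15, 2, 13]
Waiting times:
  Job 1: wait = 0
  Job 2: wait = 15
  Job 3: wait = 17
Sum of waiting times = 32
Average waiting time = 32/3 = 10.6667

10.6667


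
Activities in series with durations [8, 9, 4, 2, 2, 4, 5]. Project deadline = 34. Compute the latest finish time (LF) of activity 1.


LF(activity 1) = deadline - sum of successor durations
Successors: activities 2 through 7 with durations [9, 4, 2, 2, 4, 5]
Sum of successor durations = 26
LF = 34 - 26 = 8

8


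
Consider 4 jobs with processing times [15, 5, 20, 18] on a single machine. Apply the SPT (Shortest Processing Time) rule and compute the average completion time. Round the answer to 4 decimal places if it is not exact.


Sort jobs by processing time (SPT order): [5, 15, 18, 20]
Compute completion times sequentially:
  Job 1: processing = 5, completes at 5
  Job 2: processing = 15, completes at 20
  Job 3: processing = 18, completes at 38
  Job 4: processing = 20, completes at 58
Sum of completion times = 121
Average completion time = 121/4 = 30.25

30.25


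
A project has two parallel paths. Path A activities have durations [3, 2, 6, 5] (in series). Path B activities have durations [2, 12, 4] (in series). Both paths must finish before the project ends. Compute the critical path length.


Path A total = 3 + 2 + 6 + 5 = 16
Path B total = 2 + 12 + 4 = 18
Critical path = longest path = max(16, 18) = 18

18


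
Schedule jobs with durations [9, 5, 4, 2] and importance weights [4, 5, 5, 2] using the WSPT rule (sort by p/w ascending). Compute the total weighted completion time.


Compute p/w ratios and sort ascending (WSPT): [(4, 5), (5, 5), (2, 2), (9, 4)]
Compute weighted completion times:
  Job (p=4,w=5): C=4, w*C=5*4=20
  Job (p=5,w=5): C=9, w*C=5*9=45
  Job (p=2,w=2): C=11, w*C=2*11=22
  Job (p=9,w=4): C=20, w*C=4*20=80
Total weighted completion time = 167

167


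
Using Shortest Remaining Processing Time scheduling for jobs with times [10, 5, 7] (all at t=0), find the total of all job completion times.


Since all jobs arrive at t=0, SRPT equals SPT ordering.
SPT order: [5, 7, 10]
Completion times:
  Job 1: p=5, C=5
  Job 2: p=7, C=12
  Job 3: p=10, C=22
Total completion time = 5 + 12 + 22 = 39

39


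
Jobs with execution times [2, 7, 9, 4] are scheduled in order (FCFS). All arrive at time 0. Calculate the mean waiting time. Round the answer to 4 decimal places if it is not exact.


FCFS order (as given): [2, 7, 9, 4]
Waiting times:
  Job 1: wait = 0
  Job 2: wait = 2
  Job 3: wait = 9
  Job 4: wait = 18
Sum of waiting times = 29
Average waiting time = 29/4 = 7.25

7.25


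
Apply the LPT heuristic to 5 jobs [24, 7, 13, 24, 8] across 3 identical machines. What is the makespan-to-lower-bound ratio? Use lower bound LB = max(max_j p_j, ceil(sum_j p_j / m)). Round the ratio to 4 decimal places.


LPT order: [24, 24, 13, 8, 7]
Machine loads after assignment: [24, 24, 28]
LPT makespan = 28
Lower bound = max(max_job, ceil(total/3)) = max(24, 26) = 26
Ratio = 28 / 26 = 1.0769

1.0769


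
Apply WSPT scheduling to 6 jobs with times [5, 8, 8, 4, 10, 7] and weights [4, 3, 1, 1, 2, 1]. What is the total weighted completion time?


Compute p/w ratios and sort ascending (WSPT): [(5, 4), (8, 3), (4, 1), (10, 2), (7, 1), (8, 1)]
Compute weighted completion times:
  Job (p=5,w=4): C=5, w*C=4*5=20
  Job (p=8,w=3): C=13, w*C=3*13=39
  Job (p=4,w=1): C=17, w*C=1*17=17
  Job (p=10,w=2): C=27, w*C=2*27=54
  Job (p=7,w=1): C=34, w*C=1*34=34
  Job (p=8,w=1): C=42, w*C=1*42=42
Total weighted completion time = 206

206


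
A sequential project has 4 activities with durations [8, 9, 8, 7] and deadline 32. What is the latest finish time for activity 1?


LF(activity 1) = deadline - sum of successor durations
Successors: activities 2 through 4 with durations [9, 8, 7]
Sum of successor durations = 24
LF = 32 - 24 = 8

8


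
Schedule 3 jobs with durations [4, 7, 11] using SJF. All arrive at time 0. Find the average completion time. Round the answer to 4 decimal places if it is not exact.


SJF order (ascending): [4, 7, 11]
Completion times:
  Job 1: burst=4, C=4
  Job 2: burst=7, C=11
  Job 3: burst=11, C=22
Average completion = 37/3 = 12.3333

12.3333


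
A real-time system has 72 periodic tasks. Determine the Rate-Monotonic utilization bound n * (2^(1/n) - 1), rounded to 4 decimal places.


Compute 2^(1/72) = 1.0096735332
Subtract 1: 1.0096735332 - 1 = 0.0096735332
Multiply by n: 72 * 0.0096735332 = 0.6964943904
Round to 4 dp: 0.6965

0.6965


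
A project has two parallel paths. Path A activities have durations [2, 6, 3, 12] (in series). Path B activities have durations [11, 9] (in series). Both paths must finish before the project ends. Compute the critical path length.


Path A total = 2 + 6 + 3 + 12 = 23
Path B total = 11 + 9 = 20
Critical path = longest path = max(23, 20) = 23

23


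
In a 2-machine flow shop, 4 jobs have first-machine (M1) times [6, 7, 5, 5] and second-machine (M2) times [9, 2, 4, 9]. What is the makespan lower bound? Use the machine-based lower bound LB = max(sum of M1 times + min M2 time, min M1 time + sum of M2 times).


LB1 = sum(M1 times) + min(M2 times) = 23 + 2 = 25
LB2 = min(M1 times) + sum(M2 times) = 5 + 24 = 29
Lower bound = max(LB1, LB2) = max(25, 29) = 29

29


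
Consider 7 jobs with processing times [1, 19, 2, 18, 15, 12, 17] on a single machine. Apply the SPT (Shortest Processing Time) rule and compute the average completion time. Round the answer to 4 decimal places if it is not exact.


Sort jobs by processing time (SPT order): [1, 2, 12, 15, 17, 18, 19]
Compute completion times sequentially:
  Job 1: processing = 1, completes at 1
  Job 2: processing = 2, completes at 3
  Job 3: processing = 12, completes at 15
  Job 4: processing = 15, completes at 30
  Job 5: processing = 17, completes at 47
  Job 6: processing = 18, completes at 65
  Job 7: processing = 19, completes at 84
Sum of completion times = 245
Average completion time = 245/7 = 35.0

35.0


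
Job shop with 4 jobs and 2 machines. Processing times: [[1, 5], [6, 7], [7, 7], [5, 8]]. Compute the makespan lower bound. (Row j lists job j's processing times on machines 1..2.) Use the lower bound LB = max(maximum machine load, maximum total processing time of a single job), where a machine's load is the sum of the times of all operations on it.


Machine loads:
  Machine 1: 1 + 6 + 7 + 5 = 19
  Machine 2: 5 + 7 + 7 + 8 = 27
Max machine load = 27
Job totals:
  Job 1: 6
  Job 2: 13
  Job 3: 14
  Job 4: 13
Max job total = 14
Lower bound = max(27, 14) = 27

27


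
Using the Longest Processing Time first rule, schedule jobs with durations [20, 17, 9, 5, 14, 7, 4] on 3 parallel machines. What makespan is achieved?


Sort jobs in decreasing order (LPT): [20, 17, 14, 9, 7, 5, 4]
Assign each job to the least loaded machine:
  Machine 1: jobs [20, 5], load = 25
  Machine 2: jobs [17, 7], load = 24
  Machine 3: jobs [14, 9, 4], load = 27
Makespan = max load = 27

27


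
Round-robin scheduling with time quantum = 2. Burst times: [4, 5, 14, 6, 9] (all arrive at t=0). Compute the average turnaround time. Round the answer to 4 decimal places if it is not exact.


Time quantum = 2
Execution trace:
  J1 runs 2 units, time = 2
  J2 runs 2 units, time = 4
  J3 runs 2 units, time = 6
  J4 runs 2 units, time = 8
  J5 runs 2 units, time = 10
  J1 runs 2 units, time = 12
  J2 runs 2 units, time = 14
  J3 runs 2 units, time = 16
  J4 runs 2 units, time = 18
  J5 runs 2 units, time = 20
  J2 runs 1 units, time = 21
  J3 runs 2 units, time = 23
  J4 runs 2 units, time = 25
  J5 runs 2 units, time = 27
  J3 runs 2 units, time = 29
  J5 runs 2 units, time = 31
  J3 runs 2 units, time = 33
  J5 runs 1 units, time = 34
  J3 runs 2 units, time = 36
  J3 runs 2 units, time = 38
Finish times: [12, 21, 38, 25, 34]
Average turnaround = 130/5 = 26.0

26.0


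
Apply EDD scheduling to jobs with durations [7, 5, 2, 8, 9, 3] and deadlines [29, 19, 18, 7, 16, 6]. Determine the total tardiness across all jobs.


Sort by due date (EDD order): [(3, 6), (8, 7), (9, 16), (2, 18), (5, 19), (7, 29)]
Compute completion times and tardiness:
  Job 1: p=3, d=6, C=3, tardiness=max(0,3-6)=0
  Job 2: p=8, d=7, C=11, tardiness=max(0,11-7)=4
  Job 3: p=9, d=16, C=20, tardiness=max(0,20-16)=4
  Job 4: p=2, d=18, C=22, tardiness=max(0,22-18)=4
  Job 5: p=5, d=19, C=27, tardiness=max(0,27-19)=8
  Job 6: p=7, d=29, C=34, tardiness=max(0,34-29)=5
Total tardiness = 25

25


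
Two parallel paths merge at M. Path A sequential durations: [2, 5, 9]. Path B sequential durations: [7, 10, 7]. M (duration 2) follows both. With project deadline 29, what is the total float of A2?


Forward pass: ES(A2) = sum of predecessors on chain A = 2
EF = ES + duration = 2 + 5 = 7
Backward pass: LF(M) = deadline = 29; LS(M) = 29 - 2 = 27
LF(A2) = LS(M) - sum(successors on chain A) = 27 - 9 = 18
LS = LF - duration = 18 - 5 = 13
Total float = LS - ES = 13 - 2 = 11

11


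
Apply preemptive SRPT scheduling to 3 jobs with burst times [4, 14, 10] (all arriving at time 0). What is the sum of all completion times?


Since all jobs arrive at t=0, SRPT equals SPT ordering.
SPT order: [4, 10, 14]
Completion times:
  Job 1: p=4, C=4
  Job 2: p=10, C=14
  Job 3: p=14, C=28
Total completion time = 4 + 14 + 28 = 46

46


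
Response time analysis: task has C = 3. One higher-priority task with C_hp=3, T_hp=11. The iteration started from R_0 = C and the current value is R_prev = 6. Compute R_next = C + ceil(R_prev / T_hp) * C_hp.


R_next = C + ceil(R_prev / T_hp) * C_hp
ceil(6 / 11) = ceil(0.5455) = 1
Interference = 1 * 3 = 3
R_next = 3 + 3 = 6
R_next = R_prev, so the iteration has converged (response time = 6).

6


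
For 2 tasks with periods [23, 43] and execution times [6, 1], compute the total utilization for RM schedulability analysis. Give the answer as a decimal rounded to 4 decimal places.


Compute individual utilizations (exact fractions):
  Task 1: C/T = 6/23 (approx. 0.2609)
  Task 2: C/T = 1/43 (approx. 0.0233)
Total utilization U = 6/23 + 1/43 = 281/989
Rounded to 4 decimal places: U = 0.2841
RM (Liu & Layland) bound for 2 tasks = 0.828427; compare with U = 281/989 (approx. 0.284125)
U <= bound, so schedulable by RM sufficient condition.

0.2841


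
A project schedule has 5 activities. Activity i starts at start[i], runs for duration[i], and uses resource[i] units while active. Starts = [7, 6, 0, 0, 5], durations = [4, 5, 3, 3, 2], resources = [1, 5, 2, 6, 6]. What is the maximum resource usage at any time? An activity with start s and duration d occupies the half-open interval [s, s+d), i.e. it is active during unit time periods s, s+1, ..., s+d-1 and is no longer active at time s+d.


Each activity i is active on [start_i, start_i + duration_i).
Compute total resource usage per time slot:
  t=0: active resources = [2, 6], total = 8
  t=1: active resources = [2, 6], total = 8
  t=2: active resources = [2, 6], total = 8
  t=3: active resources = [], total = 0
  t=4: active resources = [], total = 0
  t=5: active resources = [6], total = 6
  t=6: active resources = [5, 6], total = 11
  t=7: active resources = [1, 5], total = 6
  t=8: active resources = [1, 5], total = 6
  t=9: active resources = [1, 5], total = 6
  t=10: active resources = [1, 5], total = 6
Peak resource demand = 11

11
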